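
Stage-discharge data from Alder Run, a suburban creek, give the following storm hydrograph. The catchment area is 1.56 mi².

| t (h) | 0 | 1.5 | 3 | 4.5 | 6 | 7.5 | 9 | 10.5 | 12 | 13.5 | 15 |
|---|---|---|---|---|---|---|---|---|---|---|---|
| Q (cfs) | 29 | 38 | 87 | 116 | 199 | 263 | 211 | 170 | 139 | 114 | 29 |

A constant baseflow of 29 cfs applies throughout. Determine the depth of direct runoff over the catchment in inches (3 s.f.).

d ≈ 1.60 in

Direct runoff: 0.0, 9.0, 58.0, 87.0, 170.0, 234.0, 182.0, 141.0, 110.0, 85.0, 0.0 cfs; ΣQ_DR = 1076 cfs.
V = ΣQ_DR · Δt = 1076 × 5400 s = 5.810 × 10^6 ft³.
Over A = 1.56 mi², depth = V / A = 1.60 in.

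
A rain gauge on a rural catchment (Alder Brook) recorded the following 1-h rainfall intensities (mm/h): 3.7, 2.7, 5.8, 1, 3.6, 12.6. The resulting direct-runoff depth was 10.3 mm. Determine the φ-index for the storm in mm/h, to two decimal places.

φ ≈ 4.05 mm/h

Only the 2 blocks with intensity above φ contribute runoff: 5.8, 12.6 mm/h.
Σ(I−φ)·Δt = d  ⇒  (5.8+12.6 − 2φ)·1 = 10.3
φ = (18.40 − 10.3/1) / 2 = 4.05 mm/h.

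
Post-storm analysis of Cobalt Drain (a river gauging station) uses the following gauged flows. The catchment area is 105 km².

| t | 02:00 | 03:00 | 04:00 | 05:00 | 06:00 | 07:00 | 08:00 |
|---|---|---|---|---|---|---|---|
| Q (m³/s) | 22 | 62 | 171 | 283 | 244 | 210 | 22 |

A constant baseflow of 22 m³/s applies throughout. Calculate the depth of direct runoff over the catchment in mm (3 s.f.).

Direct runoff: 0.0, 40.0, 149.0, 261.0, 222.0, 188.0, 0.0 m³/s; ΣQ_DR = 860.0 m³/s.
V = ΣQ_DR · Δt = 860.0 × 3600 s = 3.096 × 10^6 m³.
Over A = 105 km², depth = V / A = 29.5 mm.

d ≈ 29.5 mm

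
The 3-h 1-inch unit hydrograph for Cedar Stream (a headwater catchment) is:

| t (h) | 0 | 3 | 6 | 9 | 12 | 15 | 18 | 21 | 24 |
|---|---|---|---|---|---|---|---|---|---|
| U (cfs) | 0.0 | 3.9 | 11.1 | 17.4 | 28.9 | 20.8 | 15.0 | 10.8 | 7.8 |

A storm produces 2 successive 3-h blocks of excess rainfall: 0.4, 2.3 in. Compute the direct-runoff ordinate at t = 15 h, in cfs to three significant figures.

By discrete convolution, Q_j = Σ (P_i / 1 in) · U_{j−i}.
At t = 15 h (j=5): Q = (0.4/1)·20.8 + (2.3/1)·28.9 = 74.8 cfs.

Q ≈ 74.8 cfs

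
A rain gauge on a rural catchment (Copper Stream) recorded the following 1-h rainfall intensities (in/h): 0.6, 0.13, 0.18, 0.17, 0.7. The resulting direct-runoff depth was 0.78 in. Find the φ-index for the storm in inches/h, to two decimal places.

φ ≈ 0.26 in/h

Only the 2 blocks with intensity above φ contribute runoff: 0.6, 0.7 in/h.
Σ(I−φ)·Δt = d  ⇒  (0.6+0.7 − 2φ)·1 = 0.78
φ = (1.300 − 0.78/1) / 2 = 0.26 in/h.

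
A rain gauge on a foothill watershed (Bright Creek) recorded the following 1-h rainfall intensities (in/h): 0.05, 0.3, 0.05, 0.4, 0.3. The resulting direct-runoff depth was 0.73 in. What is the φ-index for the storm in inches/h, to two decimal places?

φ ≈ 0.09 in/h

Only the 3 blocks with intensity above φ contribute runoff: 0.3, 0.4, 0.3 in/h.
Σ(I−φ)·Δt = d  ⇒  (0.3+0.4+0.3 − 3φ)·1 = 0.73
φ = (1.000 − 0.73/1) / 3 = 0.09 in/h.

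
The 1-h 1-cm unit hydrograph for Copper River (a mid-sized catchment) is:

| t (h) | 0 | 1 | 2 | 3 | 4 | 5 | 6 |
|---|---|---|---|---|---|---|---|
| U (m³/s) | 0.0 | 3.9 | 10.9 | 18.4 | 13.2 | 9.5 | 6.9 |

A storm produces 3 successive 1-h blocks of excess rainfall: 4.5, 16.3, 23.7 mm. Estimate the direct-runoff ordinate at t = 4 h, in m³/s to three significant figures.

By discrete convolution, Q_j = Σ (P_i / 10 mm) · U_{j−i}.
At t = 4 h (j=4): Q = (4.5/10)·13.2 + (16.3/10)·18.4 + (23.7/10)·10.9 = 61.8 m³/s.

Q ≈ 61.8 m³/s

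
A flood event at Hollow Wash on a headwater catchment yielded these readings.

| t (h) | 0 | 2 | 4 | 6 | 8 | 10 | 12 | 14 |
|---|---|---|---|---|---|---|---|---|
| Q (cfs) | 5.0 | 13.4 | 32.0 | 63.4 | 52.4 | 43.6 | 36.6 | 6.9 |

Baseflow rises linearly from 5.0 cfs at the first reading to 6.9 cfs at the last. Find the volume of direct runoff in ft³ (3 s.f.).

Direct-runoff ordinates (Q − Q_b): 0.00, 8.13, 26.46, 57.59, 46.31, 37.24, 29.97, 0.00 cfs.
ΣQ_DR = 205.7 cfs.
With Δt = 2 h = 7200 s, V = ΣQ_DR · Δt = 205.7 × 7200 = 1.48 × 10^6 ft³.

V ≈ 1.48 × 10^6 ft³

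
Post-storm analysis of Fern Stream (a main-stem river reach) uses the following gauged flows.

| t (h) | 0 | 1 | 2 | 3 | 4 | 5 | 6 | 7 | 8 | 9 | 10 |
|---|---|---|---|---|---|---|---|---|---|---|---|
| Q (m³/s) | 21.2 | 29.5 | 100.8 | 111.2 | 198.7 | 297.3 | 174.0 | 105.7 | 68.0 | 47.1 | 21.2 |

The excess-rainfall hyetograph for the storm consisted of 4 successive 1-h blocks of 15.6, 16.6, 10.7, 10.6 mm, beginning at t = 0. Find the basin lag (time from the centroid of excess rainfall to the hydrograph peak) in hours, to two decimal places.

t_L ≈ 3.20 h

Centroid of excess rainfall: t_c = Σ P_i·t̄_i / ΣP_i = 1.8047 h (block centres at 0.5, 1.5, 2.5, 3.5 h).
Hydrograph peak occurs at t = 5 h, so basin lag t_L = 5 − 1.8047 = 3.20 h.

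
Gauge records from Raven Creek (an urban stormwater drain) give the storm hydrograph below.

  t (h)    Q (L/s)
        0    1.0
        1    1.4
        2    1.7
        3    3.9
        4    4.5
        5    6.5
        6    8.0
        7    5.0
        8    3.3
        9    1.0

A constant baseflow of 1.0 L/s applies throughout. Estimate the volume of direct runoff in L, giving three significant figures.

Direct-runoff ordinates (Q − Q_b): 0.0, 0.4, 0.7, 2.9, 3.5, 5.5, 7.0, 4.0, 2.3, 0.0 L/s.
ΣQ_DR = 26.30 L/s.
With Δt = 1 h = 3600 s, V = ΣQ_DR · Δt = 26.30 × 3600 = 94700 L.

V ≈ 94700 L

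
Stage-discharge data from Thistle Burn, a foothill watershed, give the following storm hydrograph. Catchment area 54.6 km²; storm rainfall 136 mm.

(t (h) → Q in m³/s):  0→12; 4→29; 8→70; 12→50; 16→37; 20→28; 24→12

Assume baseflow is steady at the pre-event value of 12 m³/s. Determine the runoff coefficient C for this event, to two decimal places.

ΣQ_DR = 154.0 m³/s; V = ΣQ_DR·Δt = 2.218 × 10^6 m³.
Runoff depth d = V / A = 40.62 mm.
C = d / P = 40.62 / 136 = 0.30.

C ≈ 0.30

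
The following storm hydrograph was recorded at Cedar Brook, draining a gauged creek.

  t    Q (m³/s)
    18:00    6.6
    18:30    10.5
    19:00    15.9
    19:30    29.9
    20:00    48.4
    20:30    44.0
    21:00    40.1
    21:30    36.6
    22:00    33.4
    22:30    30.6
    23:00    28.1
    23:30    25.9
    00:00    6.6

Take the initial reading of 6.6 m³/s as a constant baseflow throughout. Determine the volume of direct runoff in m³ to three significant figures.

V ≈ 4.87 × 10^5 m³

Direct-runoff ordinates (Q − Q_b): 0.0, 3.9, 9.3, 23.3, 41.8, 37.4, 33.5, 30.0, 26.8, 24.0, 21.5, 19.3, 0.0 m³/s.
ΣQ_DR = 270.8 m³/s.
With Δt = 0.5 h = 1800 s, V = ΣQ_DR · Δt = 270.8 × 1800 = 4.87 × 10^5 m³.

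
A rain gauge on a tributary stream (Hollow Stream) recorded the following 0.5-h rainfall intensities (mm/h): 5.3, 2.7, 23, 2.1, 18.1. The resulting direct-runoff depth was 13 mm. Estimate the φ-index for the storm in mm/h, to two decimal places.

φ ≈ 7.55 mm/h

Only the 2 blocks with intensity above φ contribute runoff: 23, 18.1 mm/h.
Σ(I−φ)·Δt = d  ⇒  (23+18.1 − 2φ)·0.5 = 13
φ = (41.10 − 13/0.5) / 2 = 7.55 mm/h.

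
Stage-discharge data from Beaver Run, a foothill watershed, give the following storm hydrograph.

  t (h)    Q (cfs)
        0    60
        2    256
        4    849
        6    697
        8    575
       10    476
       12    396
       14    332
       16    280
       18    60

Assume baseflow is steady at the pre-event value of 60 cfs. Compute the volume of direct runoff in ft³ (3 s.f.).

V ≈ 2.43 × 10^7 ft³

Direct-runoff ordinates (Q − Q_b): 0.0, 196.0, 789.0, 637.0, 515.0, 416.0, 336.0, 272.0, 220.0, 0.0 cfs.
ΣQ_DR = 3381 cfs.
With Δt = 2 h = 7200 s, V = ΣQ_DR · Δt = 3381 × 7200 = 2.43 × 10^7 ft³.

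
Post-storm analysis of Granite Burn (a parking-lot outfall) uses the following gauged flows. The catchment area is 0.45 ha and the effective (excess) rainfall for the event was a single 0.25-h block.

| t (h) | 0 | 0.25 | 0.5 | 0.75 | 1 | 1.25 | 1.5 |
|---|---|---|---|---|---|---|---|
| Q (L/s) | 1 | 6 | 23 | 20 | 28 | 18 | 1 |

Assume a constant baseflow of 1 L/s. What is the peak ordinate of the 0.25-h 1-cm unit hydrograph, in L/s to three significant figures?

Direct runoff: 0.0, 5.0, 22.0, 19.0, 27.0, 17.0, 0.0 L/s; ΣQ_DR = 90.00 L/s, peak = 27.0 L/s.
Runoff depth d = ΣQ_DR·Δt / A = 90.00 × 900 / (0.45 ha) = 18.00 mm.
The 1-cm UH is the DRH scaled by (10 mm)/d, so U_p = 27.0 × 10/18.00 = 15.0 L/s.

U_p ≈ 15.0 L/s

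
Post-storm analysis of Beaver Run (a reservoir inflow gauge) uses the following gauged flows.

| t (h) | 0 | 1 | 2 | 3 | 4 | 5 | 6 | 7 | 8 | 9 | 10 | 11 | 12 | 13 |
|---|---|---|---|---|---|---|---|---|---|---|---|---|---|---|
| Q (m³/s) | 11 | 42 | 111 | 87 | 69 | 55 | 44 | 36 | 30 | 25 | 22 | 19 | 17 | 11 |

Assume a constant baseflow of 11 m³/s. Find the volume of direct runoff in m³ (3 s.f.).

V ≈ 1.53 × 10^6 m³

Direct-runoff ordinates (Q − Q_b): 0.0, 31.0, 100.0, 76.0, 58.0, 44.0, 33.0, 25.0, 19.0, 14.0, 11.0, 8.0, 6.0, 0.0 m³/s.
ΣQ_DR = 425.0 m³/s.
With Δt = 1 h = 3600 s, V = ΣQ_DR · Δt = 425.0 × 3600 = 1.53 × 10^6 m³.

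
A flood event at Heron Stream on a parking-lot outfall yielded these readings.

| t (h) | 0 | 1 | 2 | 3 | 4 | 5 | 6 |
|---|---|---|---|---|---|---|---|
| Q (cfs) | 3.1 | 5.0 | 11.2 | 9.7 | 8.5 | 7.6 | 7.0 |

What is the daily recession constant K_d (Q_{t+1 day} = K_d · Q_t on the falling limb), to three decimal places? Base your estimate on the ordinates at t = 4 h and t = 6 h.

Between t = 4 h and t = 6 h the flow falls from 8.5 to 7.0 cfs over 2×1 h = 2 h.
Per-interval ratio K = (7.0/8.5)^(1/2) = 0.9075; K_d = K^(24/1) = 0.097.

K_d ≈ 0.097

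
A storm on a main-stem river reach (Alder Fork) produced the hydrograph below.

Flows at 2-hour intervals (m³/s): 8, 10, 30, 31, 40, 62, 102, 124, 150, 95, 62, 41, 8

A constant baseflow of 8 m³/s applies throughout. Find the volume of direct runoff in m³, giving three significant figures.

Direct-runoff ordinates (Q − Q_b): 0.0, 2.0, 22.0, 23.0, 32.0, 54.0, 94.0, 116.0, 142.0, 87.0, 54.0, 33.0, 0.0 m³/s.
ΣQ_DR = 659.0 m³/s.
With Δt = 2 h = 7200 s, V = ΣQ_DR · Δt = 659.0 × 7200 = 4.74 × 10^6 m³.

V ≈ 4.74 × 10^6 m³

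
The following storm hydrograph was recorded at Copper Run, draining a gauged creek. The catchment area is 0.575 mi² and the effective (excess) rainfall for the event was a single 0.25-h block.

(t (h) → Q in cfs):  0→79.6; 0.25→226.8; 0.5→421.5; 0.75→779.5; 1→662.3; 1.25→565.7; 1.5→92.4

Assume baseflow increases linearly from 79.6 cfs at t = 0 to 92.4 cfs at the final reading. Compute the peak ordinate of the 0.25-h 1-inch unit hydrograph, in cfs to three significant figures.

U_p ≈ 462 cfs

Direct runoff: 0.00, 145.07, 337.63, 693.50, 574.17, 475.43, 0.00 cfs; ΣQ_DR = 2226 cfs, peak = 693.50 cfs.
Runoff depth d = ΣQ_DR·Δt / A = 2226 × 900 / (0.575 mi²) = 1.500 in.
The 1-inch UH is the DRH scaled by (1 in)/d, so U_p = 693.50 × 1/1.500 = 462 cfs.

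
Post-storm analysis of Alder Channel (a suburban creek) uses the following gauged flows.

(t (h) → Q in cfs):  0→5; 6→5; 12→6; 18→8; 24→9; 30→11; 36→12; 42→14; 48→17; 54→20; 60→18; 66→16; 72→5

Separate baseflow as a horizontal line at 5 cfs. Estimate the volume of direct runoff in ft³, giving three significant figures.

V ≈ 1.75 × 10^6 ft³

Direct-runoff ordinates (Q − Q_b): 0.0, 0.0, 1.0, 3.0, 4.0, 6.0, 7.0, 9.0, 12.0, 15.0, 13.0, 11.0, 0.0 cfs.
ΣQ_DR = 81.00 cfs.
With Δt = 6 h = 21600 s, V = ΣQ_DR · Δt = 81.00 × 21600 = 1.75 × 10^6 ft³.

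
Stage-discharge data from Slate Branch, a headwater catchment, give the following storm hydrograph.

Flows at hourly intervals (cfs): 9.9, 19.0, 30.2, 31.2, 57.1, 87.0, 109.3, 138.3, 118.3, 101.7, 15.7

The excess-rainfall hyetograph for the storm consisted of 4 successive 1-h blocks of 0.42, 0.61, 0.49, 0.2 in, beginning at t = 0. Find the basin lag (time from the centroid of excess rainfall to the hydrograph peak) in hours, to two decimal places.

t_L ≈ 5.23 h

Centroid of excess rainfall: t_c = Σ P_i·t̄_i / ΣP_i = 1.7733 h (block centres at 0.5, 1.5, 2.5, 3.5 h).
Hydrograph peak occurs at t = 7 h, so basin lag t_L = 7 − 1.7733 = 5.23 h.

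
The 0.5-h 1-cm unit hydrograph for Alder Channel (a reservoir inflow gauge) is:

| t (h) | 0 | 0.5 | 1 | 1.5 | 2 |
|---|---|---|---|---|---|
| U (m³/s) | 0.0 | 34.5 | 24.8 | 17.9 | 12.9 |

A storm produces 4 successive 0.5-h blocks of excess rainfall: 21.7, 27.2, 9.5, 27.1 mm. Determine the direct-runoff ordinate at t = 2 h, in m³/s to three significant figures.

Q ≈ 194 m³/s

By discrete convolution, Q_j = Σ (P_i / 10 mm) · U_{j−i}.
At t = 2 h (j=4): Q = (21.7/10)·12.9 + (27.2/10)·17.9 + (9.5/10)·24.8 + (27.1/10)·34.5 = 194 m³/s.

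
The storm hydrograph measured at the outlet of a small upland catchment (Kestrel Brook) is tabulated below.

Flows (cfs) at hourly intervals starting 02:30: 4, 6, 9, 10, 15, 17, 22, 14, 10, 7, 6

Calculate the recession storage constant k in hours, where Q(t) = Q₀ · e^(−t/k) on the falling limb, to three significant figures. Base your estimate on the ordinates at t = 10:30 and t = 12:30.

On the falling limb, Q drops from 10 to 6 cfs between t = 10:30 and t = 12:30 (Δt = 2 h).
k = −Δt / ln(Q₂/Q₁) = −2 / ln(6/10) = 3.92 h.

k ≈ 3.92 h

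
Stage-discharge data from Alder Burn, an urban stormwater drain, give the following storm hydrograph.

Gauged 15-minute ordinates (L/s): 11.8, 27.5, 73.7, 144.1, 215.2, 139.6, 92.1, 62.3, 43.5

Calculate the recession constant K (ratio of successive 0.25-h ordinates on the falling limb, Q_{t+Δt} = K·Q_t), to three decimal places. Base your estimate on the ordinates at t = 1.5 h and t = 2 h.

K ≈ 0.687

Using the recession-limb readings at t = 1.5 h and t = 2 h: Q falls from 92.1 to 43.5 L/s over 2 intervals.
K = (Q₂/Q₁)^(1/2) = (43.5/92.1)^(1/2) = 0.687.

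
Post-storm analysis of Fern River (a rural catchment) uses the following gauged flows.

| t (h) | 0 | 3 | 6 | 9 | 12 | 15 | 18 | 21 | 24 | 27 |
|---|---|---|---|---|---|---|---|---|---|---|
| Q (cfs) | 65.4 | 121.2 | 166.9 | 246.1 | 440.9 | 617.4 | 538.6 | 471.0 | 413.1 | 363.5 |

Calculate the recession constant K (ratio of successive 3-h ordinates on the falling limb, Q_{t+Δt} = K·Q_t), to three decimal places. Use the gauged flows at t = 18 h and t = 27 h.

K ≈ 0.877

Using the recession-limb readings at t = 18 h and t = 27 h: Q falls from 538.6 to 363.5 cfs over 3 intervals.
K = (Q₂/Q₁)^(1/3) = (363.5/538.6)^(1/3) = 0.877.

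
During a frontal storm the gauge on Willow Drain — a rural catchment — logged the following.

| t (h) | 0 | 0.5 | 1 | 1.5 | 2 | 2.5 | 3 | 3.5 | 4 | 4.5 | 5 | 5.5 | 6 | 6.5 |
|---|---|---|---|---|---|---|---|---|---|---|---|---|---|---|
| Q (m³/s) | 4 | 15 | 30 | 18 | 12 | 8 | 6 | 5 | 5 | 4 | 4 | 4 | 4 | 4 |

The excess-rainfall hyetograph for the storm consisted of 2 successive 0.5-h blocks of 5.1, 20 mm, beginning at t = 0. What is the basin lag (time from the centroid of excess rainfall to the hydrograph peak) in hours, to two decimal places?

Centroid of excess rainfall: t_c = Σ P_i·t̄_i / ΣP_i = 0.6484 h (block centres at 0.25, 0.75 h).
Hydrograph peak occurs at t = 1 h, so basin lag t_L = 1 − 0.6484 = 0.35 h.

t_L ≈ 0.35 h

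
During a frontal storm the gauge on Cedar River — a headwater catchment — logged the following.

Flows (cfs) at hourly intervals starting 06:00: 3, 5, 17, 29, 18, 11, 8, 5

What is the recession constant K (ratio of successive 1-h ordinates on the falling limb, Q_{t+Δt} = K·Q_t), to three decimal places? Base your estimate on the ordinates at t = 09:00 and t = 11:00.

K ≈ 0.616

Using the recession-limb readings at t = 09:00 and t = 11:00: Q falls from 29 to 11 cfs over 2 intervals.
K = (Q₂/Q₁)^(1/2) = (11/29)^(1/2) = 0.616.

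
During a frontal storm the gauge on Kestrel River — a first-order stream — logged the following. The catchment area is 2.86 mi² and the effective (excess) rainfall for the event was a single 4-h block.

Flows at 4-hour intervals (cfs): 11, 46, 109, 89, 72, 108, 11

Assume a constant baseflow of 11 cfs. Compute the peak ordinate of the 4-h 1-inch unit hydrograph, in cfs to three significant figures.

U_p ≈ 123 cfs

Direct runoff: 0.0, 35.0, 98.0, 78.0, 61.0, 97.0, 0.0 cfs; ΣQ_DR = 369.0 cfs, peak = 98.0 cfs.
Runoff depth d = ΣQ_DR·Δt / A = 369.0 × 14400 / (2.86 mi²) = 0.7997 in.
The 1-inch UH is the DRH scaled by (1 in)/d, so U_p = 98.0 × 1/0.7997 = 123 cfs.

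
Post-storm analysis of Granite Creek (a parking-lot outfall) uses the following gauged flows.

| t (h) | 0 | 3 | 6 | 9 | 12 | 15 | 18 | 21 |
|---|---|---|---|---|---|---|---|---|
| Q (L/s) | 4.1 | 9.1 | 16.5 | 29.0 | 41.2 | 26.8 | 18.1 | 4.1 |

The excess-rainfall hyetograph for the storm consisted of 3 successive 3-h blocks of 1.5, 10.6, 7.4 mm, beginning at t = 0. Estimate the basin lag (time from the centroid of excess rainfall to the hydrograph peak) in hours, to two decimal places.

Centroid of excess rainfall: t_c = Σ P_i·t̄_i / ΣP_i = 5.4077 h (block centres at 1.5, 4.5, 7.5 h).
Hydrograph peak occurs at t = 12 h, so basin lag t_L = 12 − 5.4077 = 6.59 h.

t_L ≈ 6.59 h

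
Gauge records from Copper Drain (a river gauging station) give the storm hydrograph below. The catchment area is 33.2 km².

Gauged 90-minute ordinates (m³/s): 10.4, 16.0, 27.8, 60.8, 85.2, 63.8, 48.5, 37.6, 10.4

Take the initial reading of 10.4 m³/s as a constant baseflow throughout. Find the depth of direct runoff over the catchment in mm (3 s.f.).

d ≈ 43.4 mm

Direct runoff: 0.0, 5.6, 17.4, 50.4, 74.8, 53.4, 38.1, 27.2, 0.0 m³/s; ΣQ_DR = 266.9 m³/s.
V = ΣQ_DR · Δt = 266.9 × 5400 s = 1.441 × 10^6 m³.
Over A = 33.2 km², depth = V / A = 43.4 mm.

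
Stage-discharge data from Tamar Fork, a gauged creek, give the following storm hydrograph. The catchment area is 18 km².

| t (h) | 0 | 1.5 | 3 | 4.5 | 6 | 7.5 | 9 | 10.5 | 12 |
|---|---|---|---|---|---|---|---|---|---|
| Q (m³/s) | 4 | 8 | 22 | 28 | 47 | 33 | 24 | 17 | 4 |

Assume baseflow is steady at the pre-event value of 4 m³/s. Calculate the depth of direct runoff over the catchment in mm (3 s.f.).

d ≈ 45.3 mm

Direct runoff: 0.0, 4.0, 18.0, 24.0, 43.0, 29.0, 20.0, 13.0, 0.0 m³/s; ΣQ_DR = 151.0 m³/s.
V = ΣQ_DR · Δt = 151.0 × 5400 s = 8.154 × 10^5 m³.
Over A = 18 km², depth = V / A = 45.3 mm.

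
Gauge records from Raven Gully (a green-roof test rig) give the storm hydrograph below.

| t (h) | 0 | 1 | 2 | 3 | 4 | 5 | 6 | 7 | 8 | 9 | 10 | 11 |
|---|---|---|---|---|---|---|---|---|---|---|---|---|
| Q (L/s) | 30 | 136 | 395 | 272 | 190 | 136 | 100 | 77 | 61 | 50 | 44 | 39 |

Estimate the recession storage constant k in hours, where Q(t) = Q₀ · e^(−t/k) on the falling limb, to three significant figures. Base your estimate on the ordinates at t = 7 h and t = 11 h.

k ≈ 5.88 h

On the falling limb, Q drops from 77 to 39 L/s between t = 7 h and t = 11 h (Δt = 4 h).
k = −Δt / ln(Q₂/Q₁) = −4 / ln(39/77) = 5.88 h.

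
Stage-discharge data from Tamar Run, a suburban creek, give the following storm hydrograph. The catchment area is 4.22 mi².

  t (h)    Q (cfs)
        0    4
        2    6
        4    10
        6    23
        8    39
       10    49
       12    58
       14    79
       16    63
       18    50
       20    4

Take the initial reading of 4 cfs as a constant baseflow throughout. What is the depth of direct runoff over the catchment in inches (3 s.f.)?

Direct runoff: 0.0, 2.0, 6.0, 19.0, 35.0, 45.0, 54.0, 75.0, 59.0, 46.0, 0.0 cfs; ΣQ_DR = 341.0 cfs.
V = ΣQ_DR · Δt = 341.0 × 7200 s = 2.455 × 10^6 ft³.
Over A = 4.22 mi², depth = V / A = 0.250 in.

d ≈ 0.250 in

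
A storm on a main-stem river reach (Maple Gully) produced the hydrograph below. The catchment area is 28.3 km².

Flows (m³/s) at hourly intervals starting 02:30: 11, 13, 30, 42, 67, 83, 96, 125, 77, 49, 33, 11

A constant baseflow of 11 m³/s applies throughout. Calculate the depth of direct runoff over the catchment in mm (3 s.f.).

d ≈ 64.2 mm

Direct runoff: 0.0, 2.0, 19.0, 31.0, 56.0, 72.0, 85.0, 114.0, 66.0, 38.0, 22.0, 0.0 m³/s; ΣQ_DR = 505.0 m³/s.
V = ΣQ_DR · Δt = 505.0 × 3600 s = 1.818 × 10^6 m³.
Over A = 28.3 km², depth = V / A = 64.2 mm.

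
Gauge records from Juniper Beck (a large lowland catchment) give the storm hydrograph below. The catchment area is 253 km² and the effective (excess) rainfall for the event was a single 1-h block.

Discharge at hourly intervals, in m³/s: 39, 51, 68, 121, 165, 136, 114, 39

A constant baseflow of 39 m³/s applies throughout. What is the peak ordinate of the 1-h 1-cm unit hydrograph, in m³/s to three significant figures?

Direct runoff: 0.0, 12.0, 29.0, 82.0, 126.0, 97.0, 75.0, 0.0 m³/s; ΣQ_DR = 421.0 m³/s, peak = 126.0 m³/s.
Runoff depth d = ΣQ_DR·Δt / A = 421.0 × 3600 / (253 km²) = 5.991 mm.
The 1-cm UH is the DRH scaled by (10 mm)/d, so U_p = 126.0 × 10/5.991 = 210 m³/s.

U_p ≈ 210 m³/s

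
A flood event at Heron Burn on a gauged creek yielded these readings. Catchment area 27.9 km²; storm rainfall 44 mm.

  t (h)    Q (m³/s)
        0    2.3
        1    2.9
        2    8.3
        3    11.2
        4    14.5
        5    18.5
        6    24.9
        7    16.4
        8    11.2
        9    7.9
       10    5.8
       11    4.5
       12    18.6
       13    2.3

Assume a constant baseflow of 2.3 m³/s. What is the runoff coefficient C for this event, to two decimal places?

C ≈ 0.34

ΣQ_DR = 117.1 m³/s; V = ΣQ_DR·Δt = 4.216 × 10^5 m³.
Runoff depth d = V / A = 15.11 mm.
C = d / P = 15.11 / 44 = 0.34.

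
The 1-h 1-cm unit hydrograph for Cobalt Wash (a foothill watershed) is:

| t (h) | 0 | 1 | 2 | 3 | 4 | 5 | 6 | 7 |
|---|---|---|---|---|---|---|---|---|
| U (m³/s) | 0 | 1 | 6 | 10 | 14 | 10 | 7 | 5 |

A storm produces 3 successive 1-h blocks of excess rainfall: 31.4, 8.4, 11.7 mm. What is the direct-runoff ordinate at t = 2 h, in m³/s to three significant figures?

Q ≈ 19.7 m³/s

By discrete convolution, Q_j = Σ (P_i / 10 mm) · U_{j−i}.
At t = 2 h (j=2): Q = (31.4/10)·6 + (8.4/10)·1 + (11.7/10)·0 = 19.7 m³/s.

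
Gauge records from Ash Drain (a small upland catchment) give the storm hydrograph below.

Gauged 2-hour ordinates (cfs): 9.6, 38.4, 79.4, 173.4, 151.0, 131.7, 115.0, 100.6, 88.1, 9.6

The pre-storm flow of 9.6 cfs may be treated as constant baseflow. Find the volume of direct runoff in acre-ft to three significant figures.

V ≈ 132 acre-ft

Direct-runoff ordinates (Q − Q_b): 0.0, 28.8, 69.8, 163.8, 141.4, 122.1, 105.4, 91.0, 78.5, 0.0 cfs.
ΣQ_DR = 800.8 cfs.
With Δt = 2 h = 7200 s, V = ΣQ_DR · Δt = 800.8 × 7200 = 5.77 × 10^6 ft³ = 132 acre-ft.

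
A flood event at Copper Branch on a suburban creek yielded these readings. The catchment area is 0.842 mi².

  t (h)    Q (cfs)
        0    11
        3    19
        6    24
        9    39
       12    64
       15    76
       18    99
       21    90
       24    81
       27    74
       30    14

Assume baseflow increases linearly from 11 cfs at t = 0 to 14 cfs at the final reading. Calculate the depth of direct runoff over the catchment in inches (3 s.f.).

d ≈ 2.50 in

Direct runoff: 0.00, 7.70, 12.40, 27.10, 51.80, 63.50, 86.20, 76.90, 67.60, 60.30, 0.00 cfs; ΣQ_DR = 453.5 cfs.
V = ΣQ_DR · Δt = 453.5 × 10800 s = 4.898 × 10^6 ft³.
Over A = 0.842 mi², depth = V / A = 2.50 in.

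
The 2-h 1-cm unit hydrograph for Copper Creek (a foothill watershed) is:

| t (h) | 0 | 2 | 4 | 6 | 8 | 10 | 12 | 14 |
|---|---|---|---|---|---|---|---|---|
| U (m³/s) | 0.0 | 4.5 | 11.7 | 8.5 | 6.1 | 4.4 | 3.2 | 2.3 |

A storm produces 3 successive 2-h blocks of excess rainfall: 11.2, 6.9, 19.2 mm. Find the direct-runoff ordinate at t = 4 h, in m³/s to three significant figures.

By discrete convolution, Q_j = Σ (P_i / 10 mm) · U_{j−i}.
At t = 4 h (j=2): Q = (11.2/10)·11.7 + (6.9/10)·4.5 + (19.2/10)·0.0 = 16.2 m³/s.

Q ≈ 16.2 m³/s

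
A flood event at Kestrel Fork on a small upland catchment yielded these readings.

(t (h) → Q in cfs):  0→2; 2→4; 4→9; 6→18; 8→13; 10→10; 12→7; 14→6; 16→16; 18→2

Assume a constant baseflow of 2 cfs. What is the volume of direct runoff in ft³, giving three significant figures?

Direct-runoff ordinates (Q − Q_b): 0.0, 2.0, 7.0, 16.0, 11.0, 8.0, 5.0, 4.0, 14.0, 0.0 cfs.
ΣQ_DR = 67.00 cfs.
With Δt = 2 h = 7200 s, V = ΣQ_DR · Δt = 67.00 × 7200 = 4.82 × 10^5 ft³.

V ≈ 4.82 × 10^5 ft³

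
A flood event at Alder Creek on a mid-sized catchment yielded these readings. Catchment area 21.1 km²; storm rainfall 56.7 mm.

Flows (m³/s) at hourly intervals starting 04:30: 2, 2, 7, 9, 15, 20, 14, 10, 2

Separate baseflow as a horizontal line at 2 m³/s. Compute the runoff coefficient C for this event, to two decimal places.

C ≈ 0.19

ΣQ_DR = 63.00 m³/s; V = ΣQ_DR·Δt = 2.268 × 10^5 m³.
Runoff depth d = V / A = 10.75 mm.
C = d / P = 10.75 / 56.7 = 0.19.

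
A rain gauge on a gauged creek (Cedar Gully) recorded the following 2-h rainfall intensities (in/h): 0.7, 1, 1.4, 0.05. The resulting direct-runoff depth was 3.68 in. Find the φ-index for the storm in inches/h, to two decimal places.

Only the 3 blocks with intensity above φ contribute runoff: 0.7, 1, 1.4 in/h.
Σ(I−φ)·Δt = d  ⇒  (0.7+1+1.4 − 3φ)·2 = 3.68
φ = (3.100 − 3.68/2) / 3 = 0.42 in/h.

φ ≈ 0.42 in/h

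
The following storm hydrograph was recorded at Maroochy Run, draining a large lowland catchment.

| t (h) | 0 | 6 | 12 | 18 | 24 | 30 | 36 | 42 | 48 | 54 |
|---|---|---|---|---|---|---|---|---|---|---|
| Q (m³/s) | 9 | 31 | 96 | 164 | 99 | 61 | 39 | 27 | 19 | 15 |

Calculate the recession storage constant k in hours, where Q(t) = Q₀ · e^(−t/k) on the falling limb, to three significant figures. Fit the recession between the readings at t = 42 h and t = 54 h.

On the falling limb, Q drops from 27 to 15 m³/s between t = 42 h and t = 54 h (Δt = 12 h).
k = −Δt / ln(Q₂/Q₁) = −12 / ln(15/27) = 20.4 h.

k ≈ 20.4 h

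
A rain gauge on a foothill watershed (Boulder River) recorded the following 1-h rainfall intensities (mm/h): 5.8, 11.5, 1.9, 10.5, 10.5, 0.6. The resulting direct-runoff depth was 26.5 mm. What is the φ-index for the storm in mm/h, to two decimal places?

φ ≈ 2.95 mm/h

Only the 4 blocks with intensity above φ contribute runoff: 5.8, 11.5, 10.5, 10.5 mm/h.
Σ(I−φ)·Δt = d  ⇒  (5.8+11.5+10.5+10.5 − 4φ)·1 = 26.5
φ = (38.30 − 26.5/1) / 4 = 2.95 mm/h.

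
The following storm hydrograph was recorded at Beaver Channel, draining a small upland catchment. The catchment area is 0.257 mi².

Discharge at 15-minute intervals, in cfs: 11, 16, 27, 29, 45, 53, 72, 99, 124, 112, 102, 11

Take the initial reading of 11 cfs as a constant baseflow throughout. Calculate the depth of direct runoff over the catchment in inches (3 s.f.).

d ≈ 0.858 in

Direct runoff: 0.0, 5.0, 16.0, 18.0, 34.0, 42.0, 61.0, 88.0, 113.0, 101.0, 91.0, 0.0 cfs; ΣQ_DR = 569.0 cfs.
V = ΣQ_DR · Δt = 569.0 × 900 s = 5.121 × 10^5 ft³.
Over A = 0.257 mi², depth = V / A = 0.858 in.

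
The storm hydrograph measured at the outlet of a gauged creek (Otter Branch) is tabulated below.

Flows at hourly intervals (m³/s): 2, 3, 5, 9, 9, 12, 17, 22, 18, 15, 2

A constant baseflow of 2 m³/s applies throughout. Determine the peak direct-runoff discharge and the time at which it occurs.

Subtracting baseflow gives direct-runoff ordinates: 0.0, 1.0, 3.0, 7.0, 7.0, 10.0, 15.0, 20.0, 16.0, 13.0, 0.0 m³/s.
The maximum is 20.0 m³/s, occurring at the reading for t = 7 h.

Q_p = 20.0 m³/s at t = 7 h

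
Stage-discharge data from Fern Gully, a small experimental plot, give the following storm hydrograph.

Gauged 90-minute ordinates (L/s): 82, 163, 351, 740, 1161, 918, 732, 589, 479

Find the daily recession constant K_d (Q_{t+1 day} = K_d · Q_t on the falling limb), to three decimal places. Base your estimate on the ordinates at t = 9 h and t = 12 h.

Between t = 9 h and t = 12 h the flow falls from 732 to 479 L/s over 2×1.5 h = 3 h.
Per-interval ratio K = (479/732)^(1/2) = 0.8089; K_d = K^(24/1.5) = 0.034.

K_d ≈ 0.034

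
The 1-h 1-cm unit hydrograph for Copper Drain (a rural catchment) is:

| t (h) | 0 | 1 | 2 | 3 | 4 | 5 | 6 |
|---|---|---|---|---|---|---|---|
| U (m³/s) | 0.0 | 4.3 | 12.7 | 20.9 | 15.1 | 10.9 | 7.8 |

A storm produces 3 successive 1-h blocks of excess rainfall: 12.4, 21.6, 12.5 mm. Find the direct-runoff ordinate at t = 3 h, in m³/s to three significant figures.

Q ≈ 58.7 m³/s

By discrete convolution, Q_j = Σ (P_i / 10 mm) · U_{j−i}.
At t = 3 h (j=3): Q = (12.4/10)·20.9 + (21.6/10)·12.7 + (12.5/10)·4.3 = 58.7 m³/s.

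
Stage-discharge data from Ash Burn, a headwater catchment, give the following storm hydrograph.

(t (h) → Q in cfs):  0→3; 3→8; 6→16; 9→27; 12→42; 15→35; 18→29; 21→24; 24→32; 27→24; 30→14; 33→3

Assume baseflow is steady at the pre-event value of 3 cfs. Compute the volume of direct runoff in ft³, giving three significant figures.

V ≈ 2.39 × 10^6 ft³

Direct-runoff ordinates (Q − Q_b): 0.0, 5.0, 13.0, 24.0, 39.0, 32.0, 26.0, 21.0, 29.0, 21.0, 11.0, 0.0 cfs.
ΣQ_DR = 221.0 cfs.
With Δt = 3 h = 10800 s, V = ΣQ_DR · Δt = 221.0 × 10800 = 2.39 × 10^6 ft³.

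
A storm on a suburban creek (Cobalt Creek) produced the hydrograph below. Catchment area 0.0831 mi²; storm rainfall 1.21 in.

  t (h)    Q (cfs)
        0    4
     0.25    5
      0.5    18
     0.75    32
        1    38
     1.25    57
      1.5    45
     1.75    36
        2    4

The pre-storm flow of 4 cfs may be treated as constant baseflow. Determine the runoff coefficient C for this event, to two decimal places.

C ≈ 0.78

ΣQ_DR = 203.0 cfs; V = ΣQ_DR·Δt = 1.827 × 10^5 ft³.
Runoff depth d = V / A = 0.9463 in.
C = d / P = 0.9463 / 1.21 = 0.78.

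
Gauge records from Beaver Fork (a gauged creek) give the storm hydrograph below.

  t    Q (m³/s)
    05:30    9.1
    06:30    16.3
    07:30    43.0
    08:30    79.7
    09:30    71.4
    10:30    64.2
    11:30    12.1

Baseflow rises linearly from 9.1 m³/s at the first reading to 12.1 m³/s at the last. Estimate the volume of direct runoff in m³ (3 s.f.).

Direct-runoff ordinates (Q − Q_b): 0.00, 6.70, 32.90, 69.10, 60.30, 52.60, 0.00 m³/s.
ΣQ_DR = 221.6 m³/s.
With Δt = 1 h = 3600 s, V = ΣQ_DR · Δt = 221.6 × 3600 = 7.98 × 10^5 m³.

V ≈ 7.98 × 10^5 m³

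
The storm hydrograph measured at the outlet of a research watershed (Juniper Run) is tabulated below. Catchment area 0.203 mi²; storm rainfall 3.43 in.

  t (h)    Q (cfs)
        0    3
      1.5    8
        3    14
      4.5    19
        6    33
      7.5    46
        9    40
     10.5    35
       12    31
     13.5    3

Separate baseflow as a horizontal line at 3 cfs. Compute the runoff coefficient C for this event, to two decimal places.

C ≈ 0.67

ΣQ_DR = 202.0 cfs; V = ΣQ_DR·Δt = 1.091 × 10^6 ft³.
Runoff depth d = V / A = 2.313 in.
C = d / P = 2.313 / 3.43 = 0.67.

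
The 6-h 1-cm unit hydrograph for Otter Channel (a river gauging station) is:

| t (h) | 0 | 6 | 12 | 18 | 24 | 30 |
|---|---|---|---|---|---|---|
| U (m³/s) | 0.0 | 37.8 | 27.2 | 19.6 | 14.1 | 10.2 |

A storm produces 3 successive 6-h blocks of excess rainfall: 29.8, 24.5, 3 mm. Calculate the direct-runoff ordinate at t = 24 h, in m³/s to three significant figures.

Q ≈ 98.2 m³/s

By discrete convolution, Q_j = Σ (P_i / 10 mm) · U_{j−i}.
At t = 24 h (j=4): Q = (29.8/10)·14.1 + (24.5/10)·19.6 + (3/10)·27.2 = 98.2 m³/s.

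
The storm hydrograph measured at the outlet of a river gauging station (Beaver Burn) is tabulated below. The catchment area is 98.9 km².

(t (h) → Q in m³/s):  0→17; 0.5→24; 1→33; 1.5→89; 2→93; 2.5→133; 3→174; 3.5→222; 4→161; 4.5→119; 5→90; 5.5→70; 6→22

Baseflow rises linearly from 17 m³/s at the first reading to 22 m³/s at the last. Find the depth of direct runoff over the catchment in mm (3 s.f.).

d ≈ 18.1 mm

Direct runoff: 0.00, 6.58, 15.17, 70.75, 74.33, 113.92, 154.50, 202.08, 140.67, 98.25, 68.83, 48.42, 0.00 m³/s; ΣQ_DR = 993.5 m³/s.
V = ΣQ_DR · Δt = 993.5 × 1800 s = 1.788 × 10^6 m³.
Over A = 98.9 km², depth = V / A = 18.1 mm.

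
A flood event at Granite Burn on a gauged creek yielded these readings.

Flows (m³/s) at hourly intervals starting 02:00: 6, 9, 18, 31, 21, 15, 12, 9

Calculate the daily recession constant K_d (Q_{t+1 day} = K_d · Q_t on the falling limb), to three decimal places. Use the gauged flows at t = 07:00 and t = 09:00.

Between t = 07:00 and t = 09:00 the flow falls from 15 to 9 m³/s over 2×1 h = 2 h.
Per-interval ratio K = (9/15)^(1/2) = 0.7746; K_d = K^(24/1) = 0.002.

K_d ≈ 0.002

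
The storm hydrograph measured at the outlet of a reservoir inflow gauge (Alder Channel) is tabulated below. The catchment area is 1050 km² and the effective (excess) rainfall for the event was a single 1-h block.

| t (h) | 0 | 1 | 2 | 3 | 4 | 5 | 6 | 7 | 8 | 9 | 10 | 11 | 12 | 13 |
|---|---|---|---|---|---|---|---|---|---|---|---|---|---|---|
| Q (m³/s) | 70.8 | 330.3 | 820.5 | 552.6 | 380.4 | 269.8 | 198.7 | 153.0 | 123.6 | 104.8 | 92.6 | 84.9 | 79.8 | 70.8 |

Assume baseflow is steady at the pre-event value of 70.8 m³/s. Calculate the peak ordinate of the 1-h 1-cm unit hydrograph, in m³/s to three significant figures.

U_p ≈ 934 m³/s

Direct runoff: 0.0, 259.5, 749.7, 481.8, 309.6, 199.0, 127.9, 82.2, 52.8, 34.0, 21.8, 14.1, 9.0, 0.0 m³/s; ΣQ_DR = 2341 m³/s, peak = 749.7 m³/s.
Runoff depth d = ΣQ_DR·Δt / A = 2341 × 3600 / (1050 km²) = 8.028 mm.
The 1-cm UH is the DRH scaled by (10 mm)/d, so U_p = 749.7 × 10/8.028 = 934 m³/s.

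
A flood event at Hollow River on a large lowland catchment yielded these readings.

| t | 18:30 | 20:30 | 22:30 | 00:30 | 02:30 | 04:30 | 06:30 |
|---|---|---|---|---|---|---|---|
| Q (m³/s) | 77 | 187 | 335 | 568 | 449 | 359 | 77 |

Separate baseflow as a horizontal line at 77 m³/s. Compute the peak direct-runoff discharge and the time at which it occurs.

Q_p = 491.0 m³/s at t = 00:30

Subtracting baseflow gives direct-runoff ordinates: 0.0, 110.0, 258.0, 491.0, 372.0, 282.0, 0.0 m³/s.
The maximum is 491.0 m³/s, occurring at the reading for t = 00:30.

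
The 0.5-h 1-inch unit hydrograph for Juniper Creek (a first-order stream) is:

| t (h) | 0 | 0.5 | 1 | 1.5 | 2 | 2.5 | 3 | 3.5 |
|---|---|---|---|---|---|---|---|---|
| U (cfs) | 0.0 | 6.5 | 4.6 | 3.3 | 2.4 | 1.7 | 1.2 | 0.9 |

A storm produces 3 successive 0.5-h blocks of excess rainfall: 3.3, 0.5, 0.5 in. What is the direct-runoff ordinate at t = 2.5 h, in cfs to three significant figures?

By discrete convolution, Q_j = Σ (P_i / 1 in) · U_{j−i}.
At t = 2.5 h (j=5): Q = (3.3/1)·1.7 + (0.5/1)·2.4 + (0.5/1)·3.3 = 8.46 cfs.

Q ≈ 8.46 cfs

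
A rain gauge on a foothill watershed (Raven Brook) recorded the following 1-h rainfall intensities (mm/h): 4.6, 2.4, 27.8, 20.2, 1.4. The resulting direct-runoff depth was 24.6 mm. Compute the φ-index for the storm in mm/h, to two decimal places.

φ ≈ 11.70 mm/h

Only the 2 blocks with intensity above φ contribute runoff: 27.8, 20.2 mm/h.
Σ(I−φ)·Δt = d  ⇒  (27.8+20.2 − 2φ)·1 = 24.6
φ = (48.00 − 24.6/1) / 2 = 11.70 mm/h.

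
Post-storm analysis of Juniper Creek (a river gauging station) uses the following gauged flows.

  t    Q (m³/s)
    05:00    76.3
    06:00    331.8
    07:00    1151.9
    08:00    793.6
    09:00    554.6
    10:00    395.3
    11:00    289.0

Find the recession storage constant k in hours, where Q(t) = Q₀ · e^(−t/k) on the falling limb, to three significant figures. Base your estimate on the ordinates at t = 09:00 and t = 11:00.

On the falling limb, Q drops from 554.6 to 289.0 m³/s between t = 09:00 and t = 11:00 (Δt = 2 h).
k = −Δt / ln(Q₂/Q₁) = −2 / ln(289.0/554.6) = 3.07 h.

k ≈ 3.07 h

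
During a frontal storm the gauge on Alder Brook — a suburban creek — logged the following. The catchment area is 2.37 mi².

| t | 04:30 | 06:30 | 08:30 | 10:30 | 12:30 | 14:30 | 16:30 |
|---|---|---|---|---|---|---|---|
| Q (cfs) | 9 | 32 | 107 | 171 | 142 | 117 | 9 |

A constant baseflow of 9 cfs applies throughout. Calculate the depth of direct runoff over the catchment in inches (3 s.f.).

d ≈ 0.685 in

Direct runoff: 0.0, 23.0, 98.0, 162.0, 133.0, 108.0, 0.0 cfs; ΣQ_DR = 524.0 cfs.
V = ΣQ_DR · Δt = 524.0 × 7200 s = 3.773 × 10^6 ft³.
Over A = 2.37 mi², depth = V / A = 0.685 in.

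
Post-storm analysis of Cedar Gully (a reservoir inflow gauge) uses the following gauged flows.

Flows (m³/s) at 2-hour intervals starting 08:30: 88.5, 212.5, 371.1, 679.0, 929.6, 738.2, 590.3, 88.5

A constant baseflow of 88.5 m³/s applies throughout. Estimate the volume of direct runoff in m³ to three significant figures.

V ≈ 2.15 × 10^7 m³

Direct-runoff ordinates (Q − Q_b): 0.0, 124.0, 282.6, 590.5, 841.1, 649.7, 501.8, 0.0 m³/s.
ΣQ_DR = 2990 m³/s.
With Δt = 2 h = 7200 s, V = ΣQ_DR · Δt = 2990 × 7200 = 2.15 × 10^7 m³.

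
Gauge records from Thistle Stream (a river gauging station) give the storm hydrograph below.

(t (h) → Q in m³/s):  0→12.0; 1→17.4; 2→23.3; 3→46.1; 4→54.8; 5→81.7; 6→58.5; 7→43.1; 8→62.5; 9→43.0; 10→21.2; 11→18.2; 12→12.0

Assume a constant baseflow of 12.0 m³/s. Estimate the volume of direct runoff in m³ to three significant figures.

Direct-runoff ordinates (Q − Q_b): 0.0, 5.4, 11.3, 34.1, 42.8, 69.7, 46.5, 31.1, 50.5, 31.0, 9.2, 6.2, 0.0 m³/s.
ΣQ_DR = 337.8 m³/s.
With Δt = 1 h = 3600 s, V = ΣQ_DR · Δt = 337.8 × 3600 = 1.22 × 10^6 m³.

V ≈ 1.22 × 10^6 m³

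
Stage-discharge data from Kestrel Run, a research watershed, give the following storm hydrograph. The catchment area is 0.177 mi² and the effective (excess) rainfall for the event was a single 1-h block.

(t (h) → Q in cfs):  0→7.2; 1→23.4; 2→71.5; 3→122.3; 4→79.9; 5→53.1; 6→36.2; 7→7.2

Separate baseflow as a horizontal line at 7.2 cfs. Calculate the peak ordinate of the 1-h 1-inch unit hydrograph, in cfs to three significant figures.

Direct runoff: 0.0, 16.2, 64.3, 115.1, 72.7, 45.9, 29.0, 0.0 cfs; ΣQ_DR = 343.2 cfs, peak = 115.1 cfs.
Runoff depth d = ΣQ_DR·Δt / A = 343.2 × 3600 / (0.177 mi²) = 3.005 in.
The 1-inch UH is the DRH scaled by (1 in)/d, so U_p = 115.1 × 1/3.005 = 38.3 cfs.

U_p ≈ 38.3 cfs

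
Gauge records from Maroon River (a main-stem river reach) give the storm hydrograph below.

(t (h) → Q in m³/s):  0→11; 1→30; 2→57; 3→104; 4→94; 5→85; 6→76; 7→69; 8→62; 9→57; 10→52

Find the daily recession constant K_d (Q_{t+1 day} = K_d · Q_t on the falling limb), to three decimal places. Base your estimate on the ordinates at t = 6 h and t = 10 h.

K_d ≈ 0.103

Between t = 6 h and t = 10 h the flow falls from 76 to 52 m³/s over 4×1 h = 4 h.
Per-interval ratio K = (52/76)^(1/4) = 0.9095; K_d = K^(24/1) = 0.103.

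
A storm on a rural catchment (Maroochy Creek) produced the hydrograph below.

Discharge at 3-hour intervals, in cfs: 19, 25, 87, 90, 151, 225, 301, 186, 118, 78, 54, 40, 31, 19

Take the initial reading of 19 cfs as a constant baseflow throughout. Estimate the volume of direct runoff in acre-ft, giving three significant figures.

V ≈ 287 acre-ft

Direct-runoff ordinates (Q − Q_b): 0.0, 6.0, 68.0, 71.0, 132.0, 206.0, 282.0, 167.0, 99.0, 59.0, 35.0, 21.0, 12.0, 0.0 cfs.
ΣQ_DR = 1158 cfs.
With Δt = 3 h = 10800 s, V = ΣQ_DR · Δt = 1158 × 10800 = 1.25 × 10^7 ft³ = 287 acre-ft.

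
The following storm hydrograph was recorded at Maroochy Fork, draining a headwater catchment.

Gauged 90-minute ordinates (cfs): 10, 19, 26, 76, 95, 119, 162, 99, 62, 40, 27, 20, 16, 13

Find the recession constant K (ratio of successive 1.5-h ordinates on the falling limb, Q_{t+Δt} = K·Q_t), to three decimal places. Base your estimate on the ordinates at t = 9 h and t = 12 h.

K ≈ 0.619

Using the recession-limb readings at t = 9 h and t = 12 h: Q falls from 162 to 62 cfs over 2 intervals.
K = (Q₂/Q₁)^(1/2) = (62/162)^(1/2) = 0.619.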